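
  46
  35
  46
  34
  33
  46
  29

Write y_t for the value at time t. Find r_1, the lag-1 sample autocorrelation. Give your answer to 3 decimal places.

Mean ȳ = (46 + 35 + 46 + 34 + 33 + 46 + 29)/7 = 38.4286
Deviations from mean: 7.5714, -3.4286, 7.5714, -4.4286, -5.4286, 7.5714, -9.4286
Numerator Σ_{t=1}^{6}(y_t−ȳ)(y_{t+1}−ȳ) = -173.8980
Denominator Σ(y_t−ȳ)² = 321.7143
r_1 = -173.8980 / 321.7143 = -0.541

-0.541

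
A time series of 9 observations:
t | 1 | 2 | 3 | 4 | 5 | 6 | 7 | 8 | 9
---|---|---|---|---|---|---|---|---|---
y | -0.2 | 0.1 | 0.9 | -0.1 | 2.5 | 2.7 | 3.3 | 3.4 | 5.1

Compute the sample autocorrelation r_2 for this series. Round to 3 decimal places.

Mean ȳ = (-0.2 + 0.1 + 0.9 − 0.1 + 2.5 + 2.7 + 3.3 + 3.4 + 5.1)/9 = 1.9667
Numerator Σ_{t=1}^{7}(y_t−ȳ)(y_{t+2}−ȳ) = 10.0244
Denominator Σ(y_t−ȳ)² = 28.0600
r_2 = 10.0244 / 28.0600 = 0.357

0.357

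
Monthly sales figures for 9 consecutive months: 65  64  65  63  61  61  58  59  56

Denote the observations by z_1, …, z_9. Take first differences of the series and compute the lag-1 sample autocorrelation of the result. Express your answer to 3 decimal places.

First differences Δz: -1, 1, -2, -2, 0, -3, 1, -3
Mean of differences = -1.1250
Numerator Σ(Δz_t−Δz̄)(Δz_{t+1}−Δz̄) = -11.8906
Denominator Σ(Δz_t−Δz̄)² = 18.8750
r_1(Δz) = -11.8906 / 18.8750 = -0.630

-0.630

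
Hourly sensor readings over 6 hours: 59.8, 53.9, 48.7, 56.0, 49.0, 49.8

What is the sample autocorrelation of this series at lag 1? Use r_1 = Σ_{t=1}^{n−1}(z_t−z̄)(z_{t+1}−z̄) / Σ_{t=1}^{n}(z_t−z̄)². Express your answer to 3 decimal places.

Mean z̄ = (59.8 + 53.9 + 48.7 + 56.0 + 49.0 + 49.8)/6 = 52.8667
Deviations from mean: 6.9333, 1.0333, -4.1667, 3.1333, -3.8667, -3.0667
Numerator Σ_{t=1}^{5}(z_t−z̄)(z_{t+1}−z̄) = -10.4544
Denominator Σ(z_t−z̄)² = 100.6733
r_1 = -10.4544 / 100.6733 = -0.104

-0.104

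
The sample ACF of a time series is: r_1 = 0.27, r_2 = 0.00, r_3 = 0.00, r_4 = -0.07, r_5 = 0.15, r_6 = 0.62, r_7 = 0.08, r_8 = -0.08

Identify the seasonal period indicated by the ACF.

6

The largest autocorrelation is r_6 = 0.62; the remaining lags stay at or below 0.27. The elevated value at lag 1 (0.27), dropping to 0.00 at lag 2, reflects decaying short-term dependence rather than seasonality.
The dominant spike at lag 6 indicates a seasonal period of 6.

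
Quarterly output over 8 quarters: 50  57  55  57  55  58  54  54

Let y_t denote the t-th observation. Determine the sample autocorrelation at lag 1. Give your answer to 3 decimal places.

-0.273

Mean ȳ = (50 + 57 + 55 + 57 + 55 + 58 + 54 + 54)/8 = 55.0000
Deviations from mean: -5.0000, 2.0000, 0.0000, 2.0000, 0.0000, 3.0000, -1.0000, -1.0000
Σ(y_t−ȳ)(y_{t+1}−ȳ) = (-10.0000) + (0.0000) + (0.0000) + (0.0000) + (0.0000) + (-3.0000) + (1.0000) = -12.0000
Denominator Σ(y_t−ȳ)² = 44.0000
r_1 = -12.0000 / 44.0000 = -0.273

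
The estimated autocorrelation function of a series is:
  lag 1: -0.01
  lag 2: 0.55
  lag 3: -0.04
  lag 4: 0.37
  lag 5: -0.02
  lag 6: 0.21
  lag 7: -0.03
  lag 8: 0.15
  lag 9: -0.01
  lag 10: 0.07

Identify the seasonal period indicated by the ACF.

The largest autocorrelation is r_2 = 0.55, with weaker echoes at lags 4 (0.37), 6 (0.21) and 8 (0.15); the remaining lags stay at or below 0.07.
The dominant spike at lag 2 indicates a seasonal period of 2.

2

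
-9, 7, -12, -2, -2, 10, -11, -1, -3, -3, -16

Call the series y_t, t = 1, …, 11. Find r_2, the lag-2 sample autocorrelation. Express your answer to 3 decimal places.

0.137

Mean ȳ = (-9 + 7 − 12 − 2 − 2 + 10 − 11 − 1 − 3 − 3 − 16)/11 = -3.8182
Numerator Σ_{t=1}^{9}(y_t−ȳ)(y_{t+2}−ȳ) = 84.6612
Denominator Σ(y_t−ȳ)² = 617.6364
r_2 = 84.6612 / 617.6364 = 0.137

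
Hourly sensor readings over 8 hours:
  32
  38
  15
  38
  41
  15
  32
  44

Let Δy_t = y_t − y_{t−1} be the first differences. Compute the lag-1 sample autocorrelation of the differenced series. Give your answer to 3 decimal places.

First differences Δy: 6, -23, 23, 3, -26, 17, 12
Mean of differences = 1.7143
Numerator Σ(Δy_t−Δȳ)(Δy_{t+1}−Δȳ) = -906.6531
Denominator Σ(Δy_t−Δȳ)² = 2191.4286
r_1(Δy) = -906.6531 / 2191.4286 = -0.414

-0.414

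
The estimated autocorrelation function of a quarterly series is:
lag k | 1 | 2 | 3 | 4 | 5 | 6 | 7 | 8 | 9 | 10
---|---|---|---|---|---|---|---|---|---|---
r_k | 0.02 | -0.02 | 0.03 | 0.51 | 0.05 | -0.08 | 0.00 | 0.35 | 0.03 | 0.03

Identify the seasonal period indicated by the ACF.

The largest autocorrelation is r_4 = 0.51, with a weaker echo at lag 8 (0.35); the remaining lags stay at or below 0.05.
The dominant spike at lag 4 indicates a seasonal period of 4.

4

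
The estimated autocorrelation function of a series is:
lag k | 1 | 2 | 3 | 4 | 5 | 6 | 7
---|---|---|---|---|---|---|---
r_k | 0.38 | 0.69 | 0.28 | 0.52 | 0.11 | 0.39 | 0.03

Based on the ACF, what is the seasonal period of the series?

2

The largest autocorrelation is r_2 = 0.69, with weaker echoes at lags 4 (0.52) and 6 (0.39); the remaining lags stay at or below 0.38.
The dominant spike at lag 2 indicates a seasonal period of 2.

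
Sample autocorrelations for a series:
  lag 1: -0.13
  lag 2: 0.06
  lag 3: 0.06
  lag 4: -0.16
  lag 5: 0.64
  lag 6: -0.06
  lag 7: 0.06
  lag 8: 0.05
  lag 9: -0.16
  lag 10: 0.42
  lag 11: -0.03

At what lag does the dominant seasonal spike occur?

5

The largest autocorrelation is r_5 = 0.64, with a weaker echo at lag 10 (0.42); the remaining lags stay at or below 0.06.
The dominant spike at lag 5 indicates a seasonal period of 5.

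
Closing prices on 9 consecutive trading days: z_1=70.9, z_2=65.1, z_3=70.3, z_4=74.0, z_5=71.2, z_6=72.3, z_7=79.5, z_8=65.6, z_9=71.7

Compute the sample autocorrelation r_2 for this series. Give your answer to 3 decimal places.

-0.105

Mean z̄ = (70.9 + 65.1 + 70.3 + 74.0 + 71.2 + 72.3 + 79.5 + 65.6 + 71.7)/9 = 71.1778
Σ(z_t−z̄)(z_{t+2}−z̄) = (0.2438) + (-17.1528) + (-0.0195) + (3.1672) + (0.1849) + (-6.2595) + (4.3460) = -15.4899
Denominator Σ(z_t−z̄)² = 147.6556
r_2 = -15.4899 / 147.6556 = -0.105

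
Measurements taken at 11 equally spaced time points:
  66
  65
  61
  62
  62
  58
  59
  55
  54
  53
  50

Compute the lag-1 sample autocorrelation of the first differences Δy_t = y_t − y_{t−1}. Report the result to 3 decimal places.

First differences Δy: -1, -4, 1, 0, -4, 1, -4, -1, -1, -3
Mean of differences = -1.6000
Numerator Σ(Δy_t−Δȳ)(Δy_{t+1}−Δȳ) = -21.7600
Denominator Σ(Δy_t−Δȳ)² = 36.4000
r_1(Δy) = -21.7600 / 36.4000 = -0.598

-0.598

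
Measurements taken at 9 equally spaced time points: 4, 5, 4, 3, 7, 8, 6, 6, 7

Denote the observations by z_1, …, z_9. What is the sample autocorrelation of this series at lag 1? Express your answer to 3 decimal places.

0.336

Mean z̄ = (4 + 5 + 4 + 3 + 7 + 8 + 6 + 6 + 7)/9 = 5.5556
Numerator Σ_{t=1}^{8}(z_t−z̄)(z_{t+1}−z̄) = 7.4691
Denominator Σ(z_t−z̄)² = 22.2222
r_1 = 7.4691 / 22.2222 = 0.336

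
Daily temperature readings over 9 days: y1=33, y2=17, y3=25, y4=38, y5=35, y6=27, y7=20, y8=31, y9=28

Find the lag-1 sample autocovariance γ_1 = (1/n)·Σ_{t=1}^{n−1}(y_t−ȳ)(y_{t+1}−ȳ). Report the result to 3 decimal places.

-0.487

Mean ȳ = (33 + 17 + 25 + 38 + 35 + 27 + 20 + 31 + 28)/9 = 28.2222
Σ_{t=1}^{8}(y_t−ȳ)(y_{t+1}−ȳ) = -4.3827
γ_1 = -4.3827 / 9 = -0.487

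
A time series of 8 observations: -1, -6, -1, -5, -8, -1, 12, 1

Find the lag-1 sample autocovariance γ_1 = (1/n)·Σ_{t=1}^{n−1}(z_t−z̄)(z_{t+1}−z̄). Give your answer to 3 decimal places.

Mean z̄ = (-1 − 6 − 1 − 5 − 8 − 1 + 12 + 1)/8 = -1.1250
Deviations: 0.1250, -4.8750, 0.1250, -3.8750, -6.8750, 0.1250, 13.1250, 2.1250
Σ_{t=1}^{7}(z_t−z̄)(z_{t+1}−z̄) = 53.6094
γ_1 = 53.6094 / 8 = 6.701

6.701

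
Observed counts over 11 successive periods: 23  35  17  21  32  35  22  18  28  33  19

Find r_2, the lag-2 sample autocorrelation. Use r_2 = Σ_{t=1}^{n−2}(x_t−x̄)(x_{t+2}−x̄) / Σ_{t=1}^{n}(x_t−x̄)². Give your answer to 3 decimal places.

-0.594

Mean x̄ = (23 + 35 + 17 + 21 + 32 + 35 + 22 + 18 + 28 + 33 + 19)/11 = 25.7273
Numerator Σ_{t=1}^{9}(x_t−x̄)(x_{t+2}−x̄) = -293.6033
Denominator Σ(x_t−x̄)² = 494.1818
r_2 = -293.6033 / 494.1818 = -0.594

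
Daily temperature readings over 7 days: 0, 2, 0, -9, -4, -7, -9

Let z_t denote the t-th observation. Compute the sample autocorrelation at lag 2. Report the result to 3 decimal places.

0.009

Mean z̄ = (0 + 2 + 0 − 9 − 4 − 7 − 9)/7 = -3.8571
Deviations from mean: 3.8571, 5.8571, 3.8571, -5.1429, -0.1429, -3.1429, -5.1429
Numerator Σ_{t=1}^{5}(z_t−z̄)(z_{t+2}−z̄) = 1.1020
Denominator Σ(z_t−z̄)² = 126.8571
r_2 = 1.1020 / 126.8571 = 0.009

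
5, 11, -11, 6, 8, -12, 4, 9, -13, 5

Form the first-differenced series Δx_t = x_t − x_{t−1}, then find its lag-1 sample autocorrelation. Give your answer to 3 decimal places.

-0.546

First differences Δx: 6, -22, 17, 2, -20, 16, 5, -22, 18
Mean of differences = 0.0000
Numerator Σ(Δx_t−Δx̄)(Δx_{t+1}−Δx̄) = -1258.0000
Denominator Σ(Δx_t−Δx̄)² = 2302.0000
r_1(Δx) = -1258.0000 / 2302.0000 = -0.546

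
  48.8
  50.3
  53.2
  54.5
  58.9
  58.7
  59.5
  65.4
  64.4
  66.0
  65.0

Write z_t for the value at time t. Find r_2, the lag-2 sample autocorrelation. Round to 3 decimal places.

0.461

Mean z̄ = (48.8 + 50.3 + 53.2 + 54.5 + 58.9 + 58.7 + 59.5 + 65.4 + 64.4 + 66.0 + 65.0)/11 = 58.6091
Numerator Σ_{t=1}^{9}(z_t−z̄)(z_{t+2}−z̄) = 178.4898
Denominator Σ(z_t−z̄)² = 387.4091
r_2 = 178.4898 / 387.4091 = 0.461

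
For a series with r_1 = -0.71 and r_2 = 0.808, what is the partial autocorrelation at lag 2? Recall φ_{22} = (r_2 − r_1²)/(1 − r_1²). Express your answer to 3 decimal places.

φ_{22} = (r_2 − r_1²) / (1 − r_1²)
r_1² = (-0.71)² = 0.5041
Numerator = 0.808 − 0.5041 = 0.3039; denominator = 1 − 0.5041 = 0.4959
φ_{22} = 0.3039 / 0.4959 = 0.613

0.613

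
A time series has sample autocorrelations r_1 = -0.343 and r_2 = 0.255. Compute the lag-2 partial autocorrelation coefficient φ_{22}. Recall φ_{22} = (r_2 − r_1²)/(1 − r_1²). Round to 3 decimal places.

φ_{22} = (r_2 − r_1²) / (1 − r_1²)
r_1² = (-0.343)² = 0.117649
Numerator = 0.255 − 0.1176 = 0.1374; denominator = 1 − 0.1176 = 0.8824
φ_{22} = 0.1374 / 0.8824 = 0.156

0.156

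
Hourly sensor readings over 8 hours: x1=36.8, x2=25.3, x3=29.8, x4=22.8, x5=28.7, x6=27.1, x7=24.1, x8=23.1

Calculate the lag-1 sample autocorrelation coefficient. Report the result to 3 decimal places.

-0.188

Mean x̄ = (36.8 + 25.3 + 29.8 + 22.8 + 28.7 + 27.1 + 24.1 + 23.1)/8 = 27.2125
Deviations from mean: 9.5875, -1.9125, 2.5875, -4.4125, 1.4875, -0.1125, -3.1125, -4.1125
Σ(x_t−x̄)(x_{t+1}−x̄) = (-18.3361) + (-4.9486) + (-11.4173) + (-6.5636) + (-0.1673) + (0.3502) + (12.8002) = -28.2827
Denominator Σ(x_t−x̄)² = 150.5688
r_1 = -28.2827 / 150.5688 = -0.188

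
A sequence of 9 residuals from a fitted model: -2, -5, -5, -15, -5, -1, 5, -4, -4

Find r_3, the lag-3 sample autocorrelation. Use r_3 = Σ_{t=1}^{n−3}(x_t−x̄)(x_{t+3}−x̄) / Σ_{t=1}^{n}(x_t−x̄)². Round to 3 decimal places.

-0.564

Mean x̄ = (-2 − 5 − 5 − 15 − 5 − 1 + 5 − 4 − 4)/9 = -4.0000
Σ(x_t−x̄)(x_{t+3}−x̄) = (-22.0000) + (1.0000) + (-3.0000) + (-99.0000) + (0.0000) + (0.0000) = -123.0000
Denominator Σ(x_t−x̄)² = 218.0000
r_3 = -123.0000 / 218.0000 = -0.564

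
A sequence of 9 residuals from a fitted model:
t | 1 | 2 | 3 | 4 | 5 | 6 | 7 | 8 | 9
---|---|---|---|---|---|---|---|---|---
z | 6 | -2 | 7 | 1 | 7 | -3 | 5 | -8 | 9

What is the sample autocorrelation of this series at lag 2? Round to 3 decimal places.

Mean z̄ = (6 − 2 + 7 + 1 + 7 − 3 + 5 − 8 + 9)/9 = 2.4444
Σ(z_t−z̄)(z_{t+2}−z̄) = (16.1975) + (6.4198) + (20.7531) + (7.8642) + (11.6420) + (56.8642) + (16.7531) = 136.4938
Denominator Σ(z_t−z̄)² = 264.2222
r_2 = 136.4938 / 264.2222 = 0.517

0.517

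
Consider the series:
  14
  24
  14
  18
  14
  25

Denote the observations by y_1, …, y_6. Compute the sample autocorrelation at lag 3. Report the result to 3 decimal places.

Mean ȳ = (14 + 24 + 14 + 18 + 14 + 25)/6 = 18.1667
Deviations from mean: -4.1667, 5.8333, -4.1667, -0.1667, -4.1667, 6.8333
Numerator Σ_{t=1}^{3}(y_t−ȳ)(y_{t+3}−ȳ) = -52.0833
Denominator Σ(y_t−ȳ)² = 132.8333
r_3 = -52.0833 / 132.8333 = -0.392

-0.392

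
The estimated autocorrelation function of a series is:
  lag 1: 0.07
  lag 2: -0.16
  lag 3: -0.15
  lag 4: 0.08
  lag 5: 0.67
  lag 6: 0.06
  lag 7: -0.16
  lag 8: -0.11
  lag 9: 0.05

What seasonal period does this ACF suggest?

5

The largest autocorrelation is r_5 = 0.67; the remaining lags stay at or below 0.08.
The dominant spike at lag 5 indicates a seasonal period of 5.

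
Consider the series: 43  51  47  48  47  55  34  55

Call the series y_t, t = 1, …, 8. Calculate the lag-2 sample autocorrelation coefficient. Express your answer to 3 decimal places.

Mean ȳ = (43 + 51 + 47 + 48 + 47 + 55 + 34 + 55)/8 = 47.5000
Deviations from mean: -4.5000, 3.5000, -0.5000, 0.5000, -0.5000, 7.5000, -13.5000, 7.5000
Σ(y_t−ȳ)(y_{t+2}−ȳ) = (2.2500) + (1.7500) + (0.2500) + (3.7500) + (6.7500) + (56.2500) = 71.0000
Denominator Σ(y_t−ȳ)² = 328.0000
r_2 = 71.0000 / 328.0000 = 0.216

0.216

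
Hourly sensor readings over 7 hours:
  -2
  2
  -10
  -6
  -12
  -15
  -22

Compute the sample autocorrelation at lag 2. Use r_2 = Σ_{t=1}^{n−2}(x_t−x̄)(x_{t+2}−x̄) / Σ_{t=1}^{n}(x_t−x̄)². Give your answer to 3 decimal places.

0.126

Mean x̄ = (-2 + 2 − 10 − 6 − 12 − 15 − 22)/7 = -9.2857
Deviations from mean: 7.2857, 11.2857, -0.7143, 3.2857, -2.7143, -5.7143, -12.7143
Σ(x_t−x̄)(x_{t+2}−x̄) = (-5.2041) + (37.0816) + (1.9388) + (-18.7755) + (34.5102) = 49.5510
Denominator Σ(x_t−x̄)² = 393.4286
r_2 = 49.5510 / 393.4286 = 0.126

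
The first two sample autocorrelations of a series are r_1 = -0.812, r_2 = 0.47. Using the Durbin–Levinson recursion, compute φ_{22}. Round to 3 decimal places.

φ_{22} = (r_2 − r_1²) / (1 − r_1²)
r_1² = (-0.812)² = 0.659344
Numerator = 0.47 − 0.6593 = -0.1893; denominator = 1 − 0.6593 = 0.3407
φ_{22} = -0.1893 / 0.3407 = -0.556

-0.556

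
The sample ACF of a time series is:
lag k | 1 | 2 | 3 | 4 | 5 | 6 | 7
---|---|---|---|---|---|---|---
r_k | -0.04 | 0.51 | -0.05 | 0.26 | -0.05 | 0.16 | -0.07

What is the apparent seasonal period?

2

The largest autocorrelation is r_2 = 0.51, with weaker echoes at lags 4 (0.26) and 6 (0.16); the remaining lags stay at or below -0.04.
The dominant spike at lag 2 indicates a seasonal period of 2.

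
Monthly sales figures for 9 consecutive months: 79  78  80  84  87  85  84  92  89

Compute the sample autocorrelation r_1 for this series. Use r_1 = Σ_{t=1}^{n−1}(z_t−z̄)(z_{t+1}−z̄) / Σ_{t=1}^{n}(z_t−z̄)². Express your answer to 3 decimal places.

0.550

Mean z̄ = (79 + 78 + 80 + 84 + 87 + 85 + 84 + 92 + 89)/9 = 84.2222
Numerator Σ_{t=1}^{8}(z_t−z̄)(z_{t+1}−z̄) = 96.5062
Denominator Σ(z_t−z̄)² = 175.5556
r_1 = 96.5062 / 175.5556 = 0.550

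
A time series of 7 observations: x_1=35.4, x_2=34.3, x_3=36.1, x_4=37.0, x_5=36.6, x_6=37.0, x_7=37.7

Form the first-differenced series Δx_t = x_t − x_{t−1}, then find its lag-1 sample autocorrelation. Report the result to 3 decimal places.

First differences Δx: -1.1, 1.8, 0.9, -0.4, 0.4, 0.7
Mean of differences = 0.3833
Numerator Σ(Δx_t−Δx̄)(Δx_{t+1}−Δx̄) = -1.7819
Denominator Σ(Δx_t−Δx̄)² = 5.1883
r_1(Δx) = -1.7819 / 5.1883 = -0.343

-0.343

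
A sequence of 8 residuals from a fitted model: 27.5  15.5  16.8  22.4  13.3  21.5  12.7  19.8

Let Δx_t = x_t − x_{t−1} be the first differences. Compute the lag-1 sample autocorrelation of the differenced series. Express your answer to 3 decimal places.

-0.611

First differences Δx: -12.0, 1.3, 5.6, -9.1, 8.2, -8.8, 7.1
Mean of differences = -1.1000
Numerator Σ(Δx_t−Δx̄)(Δx_{t+1}−Δx̄) = -272.8300
Denominator Σ(Δx_t−Δx̄)² = 446.4800
r_1(Δx) = -272.8300 / 446.4800 = -0.611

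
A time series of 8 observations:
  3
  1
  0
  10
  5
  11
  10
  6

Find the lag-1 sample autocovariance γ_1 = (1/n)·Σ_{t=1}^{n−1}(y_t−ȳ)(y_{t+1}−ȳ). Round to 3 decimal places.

Mean ȳ = (3 + 1 + 0 + 10 + 5 + 11 + 10 + 6)/8 = 5.7500
Σ_{t=1}^{7}(y_t−ȳ)(y_{t+1}−ȳ) = 32.1875
γ_1 = 32.1875 / 8 = 4.023

4.023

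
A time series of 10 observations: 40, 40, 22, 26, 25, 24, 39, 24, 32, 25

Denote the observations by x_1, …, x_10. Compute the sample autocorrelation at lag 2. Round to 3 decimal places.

-0.048

Mean x̄ = (40 + 40 + 22 + 26 + 25 + 24 + 39 + 24 + 32 + 25)/10 = 29.7000
Numerator Σ_{t=1}^{8}(x_t−x̄)(x_{t+2}−x̄) = -23.1800
Denominator Σ(x_t−x̄)² = 486.1000
r_2 = -23.1800 / 486.1000 = -0.048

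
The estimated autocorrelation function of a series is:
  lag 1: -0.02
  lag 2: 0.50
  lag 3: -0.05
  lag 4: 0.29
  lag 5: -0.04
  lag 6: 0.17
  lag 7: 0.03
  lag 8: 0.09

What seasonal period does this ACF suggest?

2

The largest autocorrelation is r_2 = 0.50, with weaker echoes at lags 4 (0.29) and 6 (0.17); the remaining lags stay at or below 0.09.
The dominant spike at lag 2 indicates a seasonal period of 2.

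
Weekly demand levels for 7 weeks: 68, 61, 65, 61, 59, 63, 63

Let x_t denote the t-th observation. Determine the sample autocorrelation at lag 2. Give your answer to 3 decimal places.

Mean x̄ = (68 + 61 + 65 + 61 + 59 + 63 + 63)/7 = 62.8571
Deviations from mean: 5.1429, -1.8571, 2.1429, -1.8571, -3.8571, 0.1429, 0.1429
Numerator Σ_{t=1}^{5}(x_t−x̄)(x_{t+2}−x̄) = 5.3878
Denominator Σ(x_t−x̄)² = 52.8571
r_2 = 5.3878 / 52.8571 = 0.102

0.102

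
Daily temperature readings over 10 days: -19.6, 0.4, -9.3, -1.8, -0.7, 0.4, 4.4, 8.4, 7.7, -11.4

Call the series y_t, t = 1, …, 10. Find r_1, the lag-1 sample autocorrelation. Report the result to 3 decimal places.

0.053

Mean ȳ = (-19.6 + 0.4 − 9.3 − 1.8 − 0.7 + 0.4 + 4.4 + 8.4 + 7.7 − 11.4)/10 = -2.1500
Numerator Σ_{t=1}^{9}(y_t−ȳ)(y_{t+1}−ȳ) = 37.5825
Denominator Σ(y_t−ȳ)² = 707.6450
r_1 = 37.5825 / 707.6450 = 0.053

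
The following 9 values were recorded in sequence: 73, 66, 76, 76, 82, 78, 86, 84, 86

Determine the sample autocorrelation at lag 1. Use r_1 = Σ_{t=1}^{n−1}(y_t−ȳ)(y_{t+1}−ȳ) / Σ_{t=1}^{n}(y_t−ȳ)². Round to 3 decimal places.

Mean ȳ = (73 + 66 + 76 + 76 + 82 + 78 + 86 + 84 + 86)/9 = 78.5556
Numerator Σ_{t=1}^{8}(y_t−ȳ)(y_{t+1}−ȳ) = 174.5802
Denominator Σ(y_t−ȳ)² = 354.2222
r_1 = 174.5802 / 354.2222 = 0.493

0.493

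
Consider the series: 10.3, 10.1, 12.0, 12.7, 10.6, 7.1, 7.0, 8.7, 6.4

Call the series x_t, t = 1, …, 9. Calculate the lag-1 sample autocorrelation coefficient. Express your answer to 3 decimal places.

Mean x̄ = (10.3 + 10.1 + 12.0 + 12.7 + 10.6 + 7.1 + 7.0 + 8.7 + 6.4)/9 = 9.4333
Numerator Σ_{t=1}^{8}(x_t−x̄)(x_{t+1}−x̄) = 21.4489
Denominator Σ(x_t−x̄)² = 40.9200
r_1 = 21.4489 / 40.9200 = 0.524

0.524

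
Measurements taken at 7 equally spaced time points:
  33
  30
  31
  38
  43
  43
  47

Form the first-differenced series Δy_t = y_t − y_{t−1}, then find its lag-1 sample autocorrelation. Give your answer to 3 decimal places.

0.048

First differences Δy: -3, 1, 7, 5, 0, 4
Mean of differences = 2.3333
Numerator Σ(Δy_t−Δȳ)(Δy_{t+1}−Δȳ) = 3.2222
Denominator Σ(Δy_t−Δȳ)² = 67.3333
r_1(Δy) = 3.2222 / 67.3333 = 0.048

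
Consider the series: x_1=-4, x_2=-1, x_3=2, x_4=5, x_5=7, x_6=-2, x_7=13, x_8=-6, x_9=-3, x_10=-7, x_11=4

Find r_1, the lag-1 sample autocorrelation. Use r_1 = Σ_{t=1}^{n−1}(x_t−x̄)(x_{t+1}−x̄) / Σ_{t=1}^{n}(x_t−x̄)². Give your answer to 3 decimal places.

Mean x̄ = (-4 − 1 + 2 + 5 + 7 − 2 + 13 − 6 − 3 − 7 + 4)/11 = 0.7273
Numerator Σ_{t=1}^{10}(x_t−x̄)(x_{t+1}−x̄) = -66.3471
Denominator Σ(x_t−x̄)² = 372.1818
r_1 = -66.3471 / 372.1818 = -0.178

-0.178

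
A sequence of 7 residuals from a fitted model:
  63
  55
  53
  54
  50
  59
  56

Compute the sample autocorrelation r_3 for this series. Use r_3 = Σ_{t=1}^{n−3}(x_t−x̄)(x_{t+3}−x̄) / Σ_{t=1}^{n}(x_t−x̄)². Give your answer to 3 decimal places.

-0.166

Mean x̄ = (63 + 55 + 53 + 54 + 50 + 59 + 56)/7 = 55.7143
Deviations from mean: 7.2857, -0.7143, -2.7143, -1.7143, -5.7143, 3.2857, 0.2857
Σ(x_t−x̄)(x_{t+3}−x̄) = (-12.4898) + (4.0816) + (-8.9184) + (-0.4898) = -17.8163
Denominator Σ(x_t−x̄)² = 107.4286
r_3 = -17.8163 / 107.4286 = -0.166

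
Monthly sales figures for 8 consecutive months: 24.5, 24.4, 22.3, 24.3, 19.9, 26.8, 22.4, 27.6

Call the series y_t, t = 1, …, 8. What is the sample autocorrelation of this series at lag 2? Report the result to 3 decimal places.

0.546

Mean ȳ = (24.5 + 24.4 + 22.3 + 24.3 + 19.9 + 26.8 + 22.4 + 27.6)/8 = 24.0250
Deviations from mean: 0.4750, 0.3750, -1.7250, 0.2750, -4.1250, 2.7750, -1.6250, 3.5750
Σ(y_t−ȳ)(y_{t+2}−ȳ) = (-0.8194) + (0.1031) + (7.1156) + (0.7631) + (6.7031) + (9.9206) = 23.7863
Denominator Σ(y_t−ȳ)² = 43.5550
r_2 = 23.7863 / 43.5550 = 0.546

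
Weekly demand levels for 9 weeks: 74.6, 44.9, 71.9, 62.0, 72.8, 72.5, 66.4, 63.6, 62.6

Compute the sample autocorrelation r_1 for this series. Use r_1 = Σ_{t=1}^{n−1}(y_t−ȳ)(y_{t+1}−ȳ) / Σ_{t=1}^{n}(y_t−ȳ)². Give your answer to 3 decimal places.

Mean ȳ = (74.6 + 44.9 + 71.9 + 62.0 + 72.8 + 72.5 + 66.4 + 63.6 + 62.6)/9 = 65.7000
Numerator Σ_{t=1}^{8}(y_t−ȳ)(y_{t+1}−ȳ) = -305.2100
Denominator Σ(y_t−ȳ)² = 675.1400
r_1 = -305.2100 / 675.1400 = -0.452

-0.452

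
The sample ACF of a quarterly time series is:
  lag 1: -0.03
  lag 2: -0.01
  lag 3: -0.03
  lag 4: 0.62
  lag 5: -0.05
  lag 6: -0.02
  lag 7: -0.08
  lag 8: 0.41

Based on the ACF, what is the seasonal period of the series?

4

The largest autocorrelation is r_4 = 0.62, with a weaker echo at lag 8 (0.41); the remaining lags stay at or below -0.01.
The dominant spike at lag 4 indicates a seasonal period of 4.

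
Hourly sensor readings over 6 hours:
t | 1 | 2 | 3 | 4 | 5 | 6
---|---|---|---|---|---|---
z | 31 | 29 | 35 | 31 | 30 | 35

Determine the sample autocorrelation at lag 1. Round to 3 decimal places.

Mean z̄ = (31 + 29 + 35 + 31 + 30 + 35)/6 = 31.8333
Deviations from mean: -0.8333, -2.8333, 3.1667, -0.8333, -1.8333, 3.1667
Σ(z_t−z̄)(z_{t+1}−z̄) = (2.3611) + (-8.9722) + (-2.6389) + (1.5278) + (-5.8056) = -13.5278
Denominator Σ(z_t−z̄)² = 32.8333
r_1 = -13.5278 / 32.8333 = -0.412

-0.412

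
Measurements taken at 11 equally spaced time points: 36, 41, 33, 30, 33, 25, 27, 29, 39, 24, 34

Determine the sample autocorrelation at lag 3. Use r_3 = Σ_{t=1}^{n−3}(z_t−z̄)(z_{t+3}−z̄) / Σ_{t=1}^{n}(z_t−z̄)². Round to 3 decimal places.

-0.051

Mean z̄ = (36 + 41 + 33 + 30 + 33 + 25 + 27 + 29 + 39 + 24 + 34)/11 = 31.9091
Numerator Σ_{t=1}^{8}(z_t−z̄)(z_{t+3}−z̄) = -15.4793
Denominator Σ(z_t−z̄)² = 302.9091
r_3 = -15.4793 / 302.9091 = -0.051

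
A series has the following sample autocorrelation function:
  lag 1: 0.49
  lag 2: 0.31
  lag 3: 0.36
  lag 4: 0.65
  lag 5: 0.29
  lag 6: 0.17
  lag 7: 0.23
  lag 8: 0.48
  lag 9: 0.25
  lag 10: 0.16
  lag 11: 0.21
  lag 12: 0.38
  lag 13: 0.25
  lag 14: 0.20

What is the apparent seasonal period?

The largest autocorrelation is r_4 = 0.65; the remaining lags stay at or below 0.49. The elevated value at lag 1 (0.49), dropping to 0.31 at lag 2, reflects decaying short-term dependence rather than seasonality.
The dominant spike at lag 4 indicates a seasonal period of 4.

4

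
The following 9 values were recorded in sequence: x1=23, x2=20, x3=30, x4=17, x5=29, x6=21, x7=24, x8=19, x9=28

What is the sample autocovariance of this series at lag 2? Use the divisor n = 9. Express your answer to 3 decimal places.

9.771

Mean x̄ = (23 + 20 + 30 + 17 + 29 + 21 + 24 + 19 + 28)/9 = 23.4444
Σ_{t=1}^{7}(x_t−x̄)(x_{t+2}−x̄) = 87.9383
γ_2 = 87.9383 / 9 = 9.771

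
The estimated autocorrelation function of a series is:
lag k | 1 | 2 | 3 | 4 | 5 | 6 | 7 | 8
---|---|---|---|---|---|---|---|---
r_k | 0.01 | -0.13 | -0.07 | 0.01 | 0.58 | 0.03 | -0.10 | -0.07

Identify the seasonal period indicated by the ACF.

5

The largest autocorrelation is r_5 = 0.58; the remaining lags stay at or below 0.03.
The dominant spike at lag 5 indicates a seasonal period of 5.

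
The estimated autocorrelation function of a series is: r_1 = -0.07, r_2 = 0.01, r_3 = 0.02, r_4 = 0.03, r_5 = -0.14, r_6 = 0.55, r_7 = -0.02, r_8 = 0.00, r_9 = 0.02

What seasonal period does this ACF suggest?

6

The largest autocorrelation is r_6 = 0.55; the remaining lags stay at or below 0.03.
The dominant spike at lag 6 indicates a seasonal period of 6.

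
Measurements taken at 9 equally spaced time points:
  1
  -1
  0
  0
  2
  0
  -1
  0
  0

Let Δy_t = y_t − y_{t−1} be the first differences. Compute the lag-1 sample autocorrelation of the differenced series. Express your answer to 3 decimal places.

First differences Δy: -2, 1, 0, 2, -2, -1, 1, 0
Mean of differences = -0.1250
Numerator Σ(Δy_t−Δȳ)(Δy_{t+1}−Δȳ) = -4.8906
Denominator Σ(Δy_t−Δȳ)² = 14.8750
r_1(Δy) = -4.8906 / 14.8750 = -0.329

-0.329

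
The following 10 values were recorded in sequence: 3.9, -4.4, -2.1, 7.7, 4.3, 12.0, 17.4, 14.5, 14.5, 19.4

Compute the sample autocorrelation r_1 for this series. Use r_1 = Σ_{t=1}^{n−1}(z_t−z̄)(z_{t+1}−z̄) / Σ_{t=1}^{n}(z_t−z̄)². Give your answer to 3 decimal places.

0.633

Mean z̄ = (3.9 − 4.4 − 2.1 + 7.7 + 4.3 + 12.0 + 17.4 + 14.5 + 14.5 + 19.4)/10 = 8.7200
Numerator Σ_{t=1}^{9}(z_t−z̄)(z_{t+1}−z̄) = 380.0236
Denominator Σ(z_t−z̄)² = 599.9960
r_1 = 380.0236 / 599.9960 = 0.633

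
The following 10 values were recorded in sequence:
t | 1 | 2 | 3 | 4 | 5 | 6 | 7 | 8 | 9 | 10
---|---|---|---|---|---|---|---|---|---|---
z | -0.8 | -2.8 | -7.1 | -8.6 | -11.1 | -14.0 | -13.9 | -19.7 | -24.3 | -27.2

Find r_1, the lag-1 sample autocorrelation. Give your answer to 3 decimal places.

0.670

Mean z̄ = (-0.8 − 2.8 − 7.1 − 8.6 − 11.1 − 14.0 − 13.9 − 19.7 − 24.3 − 27.2)/10 = -12.9500
Numerator Σ_{t=1}^{9}(z_t−z̄)(z_{t+1}−z̄) = 460.0125
Denominator Σ(z_t−z̄)² = 686.6650
r_1 = 460.0125 / 686.6650 = 0.670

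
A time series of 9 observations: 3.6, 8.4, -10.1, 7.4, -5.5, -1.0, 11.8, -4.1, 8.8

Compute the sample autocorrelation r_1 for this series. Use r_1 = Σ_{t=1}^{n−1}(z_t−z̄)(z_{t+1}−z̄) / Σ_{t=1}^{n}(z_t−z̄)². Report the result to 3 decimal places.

Mean z̄ = (3.6 + 8.4 − 10.1 + 7.4 − 5.5 − 1.0 + 11.8 − 4.1 + 8.8)/9 = 2.1444
Numerator Σ_{t=1}^{8}(z_t−z̄)(z_{t+1}−z̄) = -280.1953
Denominator Σ(z_t−z̄)² = 463.6422
r_1 = -280.1953 / 463.6422 = -0.604

-0.604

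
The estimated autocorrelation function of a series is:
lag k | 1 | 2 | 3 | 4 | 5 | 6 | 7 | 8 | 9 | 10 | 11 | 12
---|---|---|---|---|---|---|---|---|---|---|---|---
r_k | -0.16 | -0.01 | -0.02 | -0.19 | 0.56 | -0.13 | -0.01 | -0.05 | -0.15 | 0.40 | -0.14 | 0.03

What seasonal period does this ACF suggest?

The largest autocorrelation is r_5 = 0.56, with a weaker echo at lag 10 (0.40); the remaining lags stay at or below 0.03.
The dominant spike at lag 5 indicates a seasonal period of 5.

5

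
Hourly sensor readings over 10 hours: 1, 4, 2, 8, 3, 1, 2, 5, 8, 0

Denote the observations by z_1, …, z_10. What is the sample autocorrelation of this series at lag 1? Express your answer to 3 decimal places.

Mean z̄ = (1 + 4 + 2 + 8 + 3 + 1 + 2 + 5 + 8 + 0)/10 = 3.4000
Numerator Σ_{t=1}^{9}(z_t−z̄)(z_{t+1}−z̄) = -16.7600
Denominator Σ(z_t−z̄)² = 72.4000
r_1 = -16.7600 / 72.4000 = -0.231

-0.231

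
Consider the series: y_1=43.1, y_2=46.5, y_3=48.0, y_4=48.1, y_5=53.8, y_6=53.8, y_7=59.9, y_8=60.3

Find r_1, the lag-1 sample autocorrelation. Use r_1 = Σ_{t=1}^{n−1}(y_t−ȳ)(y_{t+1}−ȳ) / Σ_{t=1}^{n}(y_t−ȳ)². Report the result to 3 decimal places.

0.583

Mean ȳ = (43.1 + 46.5 + 48.0 + 48.1 + 53.8 + 53.8 + 59.9 + 60.3)/8 = 51.6875
Σ(y_t−ȳ)(y_{t+1}−ȳ) = (44.5477) + (19.1289) + (13.2289) + (-7.5786) + (4.4627) + (17.3489) + (70.7302) = 161.8686
Denominator Σ(y_t−ȳ)² = 277.6688
r_1 = 161.8686 / 277.6688 = 0.583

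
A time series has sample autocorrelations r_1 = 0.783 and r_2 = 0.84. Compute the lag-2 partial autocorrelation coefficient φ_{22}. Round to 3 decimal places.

φ_{22} = (r_2 − r_1²) / (1 − r_1²)
r_1² = (0.783)² = 0.613089
Numerator = 0.84 − 0.6131 = 0.2269; denominator = 1 − 0.6131 = 0.3869
φ_{22} = 0.2269 / 0.3869 = 0.586

0.586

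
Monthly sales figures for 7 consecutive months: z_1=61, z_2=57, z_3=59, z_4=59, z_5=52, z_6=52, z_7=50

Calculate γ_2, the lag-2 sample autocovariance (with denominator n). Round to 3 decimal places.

2.630

Mean z̄ = (61 + 57 + 59 + 59 + 52 + 52 + 50)/7 = 55.7143
Σ_{t=1}^{5}(z_t−z̄)(z_{t+2}−z̄) = 18.4082
γ_2 = 18.4082 / 7 = 2.630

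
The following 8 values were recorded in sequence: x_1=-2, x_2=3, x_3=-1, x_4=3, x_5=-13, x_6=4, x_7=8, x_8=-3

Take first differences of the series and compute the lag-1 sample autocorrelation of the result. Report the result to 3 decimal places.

First differences Δx: 5, -4, 4, -16, 17, 4, -11
Mean of differences = -0.1429
Numerator Σ(Δx_t−Δx̄)(Δx_{t+1}−Δx̄) = -347.3061
Denominator Σ(Δx_t−Δx̄)² = 738.8571
r_1(Δx) = -347.3061 / 738.8571 = -0.470

-0.470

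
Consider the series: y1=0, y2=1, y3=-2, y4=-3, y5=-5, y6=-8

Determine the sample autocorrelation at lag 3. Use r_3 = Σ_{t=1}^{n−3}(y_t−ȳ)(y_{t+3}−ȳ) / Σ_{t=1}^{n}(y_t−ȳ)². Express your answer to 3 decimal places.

Mean ȳ = (0 + 1 − 2 − 3 − 5 − 8)/6 = -2.8333
Σ(y_t−ȳ)(y_{t+3}−ȳ) = (-0.4722) + (-8.3056) + (-4.3056) = -13.0833
Denominator Σ(y_t−ȳ)² = 54.8333
r_3 = -13.0833 / 54.8333 = -0.239

-0.239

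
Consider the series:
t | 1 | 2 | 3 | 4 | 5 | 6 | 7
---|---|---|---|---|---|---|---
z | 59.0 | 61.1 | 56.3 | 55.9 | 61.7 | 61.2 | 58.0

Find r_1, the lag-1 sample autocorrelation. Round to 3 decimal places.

-0.057

Mean z̄ = (59.0 + 61.1 + 56.3 + 55.9 + 61.7 + 61.2 + 58.0)/7 = 59.0286
Deviations from mean: -0.0286, 2.0714, -2.7286, -3.1286, 2.6714, 2.1714, -1.0286
Numerator Σ_{t=1}^{6}(z_t−z̄)(z_{t+1}−z̄) = -1.9651
Denominator Σ(z_t−z̄)² = 34.4343
r_1 = -1.9651 / 34.4343 = -0.057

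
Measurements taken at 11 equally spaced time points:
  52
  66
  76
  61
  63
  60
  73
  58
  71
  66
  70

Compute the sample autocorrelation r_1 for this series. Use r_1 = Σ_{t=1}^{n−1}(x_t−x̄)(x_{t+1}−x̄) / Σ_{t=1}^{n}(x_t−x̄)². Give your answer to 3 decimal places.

-0.305

Mean x̄ = (52 + 66 + 76 + 61 + 63 + 60 + 73 + 58 + 71 + 66 + 70)/11 = 65.0909
Numerator Σ_{t=1}^{10}(x_t−x̄)(x_{t+1}−x̄) = -155.8264
Denominator Σ(x_t−x̄)² = 510.9091
r_1 = -155.8264 / 510.9091 = -0.305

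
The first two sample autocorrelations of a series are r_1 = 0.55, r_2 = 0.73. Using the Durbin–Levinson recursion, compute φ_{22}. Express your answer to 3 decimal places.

0.613

φ_{22} = (r_2 − r_1²) / (1 − r_1²)
r_1² = (0.55)² = 0.3025
Numerator = 0.73 − 0.3025 = 0.4275; denominator = 1 − 0.3025 = 0.6975
φ_{22} = 0.4275 / 0.6975 = 0.613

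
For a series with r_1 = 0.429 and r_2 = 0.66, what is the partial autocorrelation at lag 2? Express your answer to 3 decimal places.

0.583

φ_{22} = (r_2 − r_1²) / (1 − r_1²)
r_1² = (0.429)² = 0.184041
Numerator = 0.66 − 0.1840 = 0.4760; denominator = 1 − 0.1840 = 0.8160
φ_{22} = 0.4760 / 0.8160 = 0.583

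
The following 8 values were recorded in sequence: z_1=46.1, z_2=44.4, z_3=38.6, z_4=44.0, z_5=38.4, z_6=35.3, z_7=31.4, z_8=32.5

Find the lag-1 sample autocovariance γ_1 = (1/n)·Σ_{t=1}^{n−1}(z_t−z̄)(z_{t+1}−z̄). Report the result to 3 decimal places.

13.823

Mean z̄ = (46.1 + 44.4 + 38.6 + 44.0 + 38.4 + 35.3 + 31.4 + 32.5)/8 = 38.8375
Deviations: 7.2625, 5.5625, -0.2375, 5.1625, -0.4375, -3.5375, -7.4375, -6.3375
Σ_{t=1}^{7}(z_t−z̄)(z_{t+1}−z̄) = 110.5848
γ_1 = 110.5848 / 8 = 13.823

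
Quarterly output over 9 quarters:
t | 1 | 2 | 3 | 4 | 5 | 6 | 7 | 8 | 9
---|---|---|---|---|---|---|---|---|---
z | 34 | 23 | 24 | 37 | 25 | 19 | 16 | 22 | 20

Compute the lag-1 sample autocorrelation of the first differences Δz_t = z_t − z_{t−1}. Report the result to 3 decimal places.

-0.199

First differences Δz: -11, 1, 13, -12, -6, -3, 6, -2
Mean of differences = -1.7500
Numerator Σ(Δz_t−Δz̄)(Δz_{t+1}−Δz̄) = -98.8125
Denominator Σ(Δz_t−Δz̄)² = 495.5000
r_1(Δz) = -98.8125 / 495.5000 = -0.199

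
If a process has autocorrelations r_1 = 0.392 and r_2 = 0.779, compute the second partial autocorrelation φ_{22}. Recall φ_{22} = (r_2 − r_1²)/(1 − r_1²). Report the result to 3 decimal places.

φ_{22} = (r_2 − r_1²) / (1 − r_1²)
r_1² = (0.392)² = 0.153664
Numerator = 0.779 − 0.1537 = 0.6253; denominator = 1 − 0.1537 = 0.8463
φ_{22} = 0.6253 / 0.8463 = 0.739

0.739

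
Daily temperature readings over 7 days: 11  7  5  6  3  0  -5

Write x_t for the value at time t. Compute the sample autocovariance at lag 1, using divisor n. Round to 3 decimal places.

9.160

Mean x̄ = (11 + 7 + 5 + 6 + 3 + 0 − 5)/7 = 3.8571
Deviations: 7.1429, 3.1429, 1.1429, 2.1429, -0.8571, -3.8571, -8.8571
Σ_{t=1}^{6}(x_t−x̄)(x_{t+1}−x̄) = 64.1224
γ_1 = 64.1224 / 7 = 9.160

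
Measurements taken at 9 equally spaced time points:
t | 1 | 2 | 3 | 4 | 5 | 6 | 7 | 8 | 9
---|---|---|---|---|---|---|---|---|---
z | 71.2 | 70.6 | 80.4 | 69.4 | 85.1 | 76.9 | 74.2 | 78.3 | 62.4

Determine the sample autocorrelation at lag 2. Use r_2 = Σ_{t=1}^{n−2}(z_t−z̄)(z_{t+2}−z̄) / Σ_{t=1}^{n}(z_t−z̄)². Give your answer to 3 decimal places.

Mean z̄ = (71.2 + 70.6 + 80.4 + 69.4 + 85.1 + 76.9 + 74.2 + 78.3 + 62.4)/9 = 74.2778
Numerator Σ_{t=1}^{7}(z_t−z̄)(z_{t+2}−z̄) = 63.1912
Denominator Σ(z_t−z̄)² = 365.5356
r_2 = 63.1912 / 365.5356 = 0.173

0.173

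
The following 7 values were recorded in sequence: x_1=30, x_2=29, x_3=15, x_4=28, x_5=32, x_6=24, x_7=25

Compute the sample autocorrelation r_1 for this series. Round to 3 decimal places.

-0.213

Mean x̄ = (30 + 29 + 15 + 28 + 32 + 24 + 25)/7 = 26.1429
Deviations from mean: 3.8571, 2.8571, -11.1429, 1.8571, 5.8571, -2.1429, -1.1429
Numerator Σ_{t=1}^{6}(x_t−x̄)(x_{t+1}−x̄) = -40.7347
Denominator Σ(x_t−x̄)² = 190.8571
r_1 = -40.7347 / 190.8571 = -0.213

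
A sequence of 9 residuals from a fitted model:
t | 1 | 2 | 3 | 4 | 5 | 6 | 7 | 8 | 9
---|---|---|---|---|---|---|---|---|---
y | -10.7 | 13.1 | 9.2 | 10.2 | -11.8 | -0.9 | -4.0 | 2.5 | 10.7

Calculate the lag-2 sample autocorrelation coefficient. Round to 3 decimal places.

Mean ȳ = (-10.7 + 13.1 + 9.2 + 10.2 − 11.8 − 0.9 − 4.0 + 2.5 + 10.7)/9 = 2.0333
Σ(y_t−ȳ)(y_{t+2}−ȳ) = (-91.2556) + (90.3778) + (-99.1389) + (-23.9556) + (83.4611) + (-1.3689) + (-52.2889) = -94.1689
Denominator Σ(y_t−ȳ)² = 714.3600
r_2 = -94.1689 / 714.3600 = -0.132

-0.132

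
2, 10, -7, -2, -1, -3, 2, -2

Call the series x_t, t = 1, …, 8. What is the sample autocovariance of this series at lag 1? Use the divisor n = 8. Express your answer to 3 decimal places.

Mean x̄ = (2 + 10 − 7 − 2 − 1 − 3 + 2 − 2)/8 = -0.1250
Σ_{t=1}^{7}(x_t−x̄)(x_{t+1}−x̄) = -41.1406
γ_1 = -41.1406 / 8 = -5.143

-5.143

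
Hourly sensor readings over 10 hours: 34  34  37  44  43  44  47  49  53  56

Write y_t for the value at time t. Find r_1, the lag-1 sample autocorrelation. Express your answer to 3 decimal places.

Mean ȳ = (34 + 34 + 37 + 44 + 43 + 44 + 47 + 49 + 53 + 56)/10 = 44.1000
Numerator Σ_{t=1}^{9}(y_t−ȳ)(y_{t+1}−ȳ) = 338.0900
Denominator Σ(y_t−ȳ)² = 508.9000
r_1 = 338.0900 / 508.9000 = 0.664

0.664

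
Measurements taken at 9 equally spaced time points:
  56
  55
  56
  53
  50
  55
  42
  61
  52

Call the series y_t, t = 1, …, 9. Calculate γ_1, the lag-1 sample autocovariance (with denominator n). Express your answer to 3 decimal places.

Mean ȳ = (56 + 55 + 56 + 53 + 50 + 55 + 42 + 61 + 52)/9 = 53.3333
Σ_{t=1}^{8}(y_t−ȳ)(y_{t+1}−ȳ) = -112.4444
γ_1 = -112.4444 / 9 = -12.494

-12.494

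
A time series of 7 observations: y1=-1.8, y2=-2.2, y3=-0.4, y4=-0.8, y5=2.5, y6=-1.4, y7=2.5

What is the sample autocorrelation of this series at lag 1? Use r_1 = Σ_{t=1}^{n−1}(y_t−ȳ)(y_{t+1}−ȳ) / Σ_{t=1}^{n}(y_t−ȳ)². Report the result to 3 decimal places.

-0.192

Mean ȳ = (-1.8 − 2.2 − 0.4 − 0.8 + 2.5 − 1.4 + 2.5)/7 = -0.2286
Deviations from mean: -1.5714, -1.9714, -0.1714, -0.5714, 2.7286, -1.1714, 2.7286
Numerator Σ_{t=1}^{6}(y_t−ȳ)(y_{t+1}−ȳ) = -4.4180
Denominator Σ(y_t−ȳ)² = 22.9743
r_1 = -4.4180 / 22.9743 = -0.192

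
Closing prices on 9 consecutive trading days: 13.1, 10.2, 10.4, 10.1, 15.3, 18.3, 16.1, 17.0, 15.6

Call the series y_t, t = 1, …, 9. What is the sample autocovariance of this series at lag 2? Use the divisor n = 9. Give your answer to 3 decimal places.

Mean ȳ = (13.1 + 10.2 + 10.4 + 10.1 + 15.3 + 18.3 + 16.1 + 17.0 + 15.6)/9 = 14.0111
Σ_{t=1}^{7}(y_t−ȳ)(y_{t+2}−ȳ) = 15.5975
γ_2 = 15.5975 / 9 = 1.733

1.733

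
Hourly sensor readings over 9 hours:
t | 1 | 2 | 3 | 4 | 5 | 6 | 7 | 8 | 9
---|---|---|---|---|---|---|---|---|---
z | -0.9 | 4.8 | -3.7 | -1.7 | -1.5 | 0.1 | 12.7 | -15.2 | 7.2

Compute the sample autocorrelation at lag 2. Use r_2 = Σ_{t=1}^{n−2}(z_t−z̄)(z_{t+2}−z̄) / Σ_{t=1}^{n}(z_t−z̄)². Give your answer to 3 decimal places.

0.144

Mean z̄ = (-0.9 + 4.8 − 3.7 − 1.7 − 1.5 + 0.1 + 12.7 − 15.2 + 7.2)/9 = 0.2000
Numerator Σ_{t=1}^{7}(z_t−z̄)(z_{t+2}−z̄) = 70.1600
Denominator Σ(z_t−z̄)² = 486.5000
r_2 = 70.1600 / 486.5000 = 0.144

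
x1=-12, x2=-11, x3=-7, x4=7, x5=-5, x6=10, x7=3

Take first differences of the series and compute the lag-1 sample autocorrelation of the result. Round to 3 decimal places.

-0.761

First differences Δx: 1, 4, 14, -12, 15, -7
Mean of differences = 2.5000
Numerator Σ(Δx_t−Δx̄)(Δx_{t+1}−Δx̄) = -451.7500
Denominator Σ(Δx_t−Δx̄)² = 593.5000
r_1(Δx) = -451.7500 / 593.5000 = -0.761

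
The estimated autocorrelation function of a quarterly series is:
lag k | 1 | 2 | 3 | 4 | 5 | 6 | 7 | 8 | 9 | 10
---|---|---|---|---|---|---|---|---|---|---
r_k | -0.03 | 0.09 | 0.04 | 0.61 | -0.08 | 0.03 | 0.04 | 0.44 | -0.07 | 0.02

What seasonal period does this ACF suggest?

4

The largest autocorrelation is r_4 = 0.61, with a weaker echo at lag 8 (0.44); the remaining lags stay at or below 0.09.
The dominant spike at lag 4 indicates a seasonal period of 4.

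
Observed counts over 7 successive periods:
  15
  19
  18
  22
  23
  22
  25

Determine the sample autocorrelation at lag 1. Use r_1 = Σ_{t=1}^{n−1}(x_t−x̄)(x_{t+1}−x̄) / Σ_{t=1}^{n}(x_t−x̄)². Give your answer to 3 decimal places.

Mean x̄ = (15 + 19 + 18 + 22 + 23 + 22 + 25)/7 = 20.5714
Deviations from mean: -5.5714, -1.5714, -2.5714, 1.4286, 2.4286, 1.4286, 4.4286
Numerator Σ_{t=1}^{6}(x_t−x̄)(x_{t+1}−x̄) = 22.3878
Denominator Σ(x_t−x̄)² = 69.7143
r_1 = 22.3878 / 69.7143 = 0.321

0.321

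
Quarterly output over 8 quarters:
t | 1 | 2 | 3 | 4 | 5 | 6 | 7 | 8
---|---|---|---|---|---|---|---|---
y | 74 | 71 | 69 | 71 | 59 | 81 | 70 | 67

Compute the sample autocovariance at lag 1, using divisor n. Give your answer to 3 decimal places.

-16.289

Mean ȳ = (74 + 71 + 69 + 71 + 59 + 81 + 70 + 67)/8 = 70.2500
Σ_{t=1}^{7}(y_t−ȳ)(y_{t+1}−ȳ) = -130.3125
γ_1 = -130.3125 / 8 = -16.289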